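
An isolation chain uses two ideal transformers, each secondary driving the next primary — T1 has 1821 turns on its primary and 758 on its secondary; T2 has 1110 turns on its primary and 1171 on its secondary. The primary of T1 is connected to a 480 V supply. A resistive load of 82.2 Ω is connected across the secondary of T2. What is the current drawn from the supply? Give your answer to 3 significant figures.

I_supply ≈ 1.13 A

Secondary of T1: V = 480.00 × 758/1821 = 199.80 V.
Secondary of T2: V = 199.80 × 1171/1110 = 210.78 V.
I_load = 210.78/82.2 = 2.5643 A, so P_out = 210.78 × 2.5643 = 540.50 W.
All ideal ⇒ P_in = P_out, so I_supply = 540.50/480 = 1.13 A.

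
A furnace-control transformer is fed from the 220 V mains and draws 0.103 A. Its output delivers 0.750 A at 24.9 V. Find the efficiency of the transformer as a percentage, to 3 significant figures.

η ≈ 82.4%

P_in = 220 × 0.103 = 22.6600 W.
P_out = 24.9 × 0.750 = 18.6750 W.
η = P_out/P_in = 18.6750/22.6600 = 0.824.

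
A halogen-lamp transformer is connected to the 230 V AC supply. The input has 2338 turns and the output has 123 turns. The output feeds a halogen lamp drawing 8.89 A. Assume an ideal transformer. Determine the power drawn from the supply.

I_in = I_out × N_out/N_in = 8.89 × 123/2338 = 0.46769 A.
P = V_in I_in = 230 × 0.46769 = 108 W.

P ≈ 108 W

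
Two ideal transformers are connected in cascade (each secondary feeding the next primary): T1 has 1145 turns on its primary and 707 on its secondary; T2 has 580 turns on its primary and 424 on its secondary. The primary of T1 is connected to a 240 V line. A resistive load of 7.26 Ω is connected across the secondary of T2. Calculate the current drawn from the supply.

After T1: V = 240.00 × 707/1145 = 148.19 V.
After T2: V = 148.19 × 424/580 = 108.33 V.
I_load = 108.33/7.26 = 14.922 A, so P_out = 108.33 × 14.922 = 1616.6 W.
All ideal ⇒ P_in = P_out, so I_supply = 1616.6/240 = 6.74 A.

I_supply ≈ 6.74 A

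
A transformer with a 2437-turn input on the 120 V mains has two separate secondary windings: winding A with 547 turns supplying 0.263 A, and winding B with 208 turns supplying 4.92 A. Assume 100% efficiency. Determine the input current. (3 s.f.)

I_in ≈ 0.479 A

V_A = 120 × 547/2437 = 26.935 V; V_B = 120 × 208/2437 = 10.242 V.
P_out = V_A I_A + V_B I_B = 26.935×0.263 + 10.242×4.92 = 7.0838 + 50.391 = 57.475 W.
Ideal ⇒ P_in = P_out, so I_in = P_out/V_in = 57.475/120 = 0.479 A.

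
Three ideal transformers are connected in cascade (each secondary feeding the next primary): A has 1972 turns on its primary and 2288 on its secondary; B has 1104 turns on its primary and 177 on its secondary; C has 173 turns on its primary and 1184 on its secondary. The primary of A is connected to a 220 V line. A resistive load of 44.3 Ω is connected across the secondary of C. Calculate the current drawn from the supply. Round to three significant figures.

Secondary of A: V = 220.00 × 2288/1972 = 255.25 V.
Secondary of B: V = 255.25 × 177/1104 = 40.924 V.
Secondary of C: V = 40.924 × 1184/173 = 280.08 V.
I_load = 280.08/44.3 = 6.3223 A, so P_out = 280.08 × 6.3223 = 1770.8 W.
All ideal ⇒ P_in = P_out, so I_supply = 1770.8/220 = 8.05 A.

I_supply ≈ 8.05 A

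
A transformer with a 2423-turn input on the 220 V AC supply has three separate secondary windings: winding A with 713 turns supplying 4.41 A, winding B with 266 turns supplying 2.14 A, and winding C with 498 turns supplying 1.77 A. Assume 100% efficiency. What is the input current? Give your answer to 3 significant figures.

I_in ≈ 1.90 A

V_A = 220 × 713/2423 = 64.738 V; V_B = 220 × 266/2423 = 24.152 V; V_C = 220 × 498/2423 = 45.217 V.
P_out = V_A I_A + V_B I_B + V_C I_C = 64.738×4.41 + 24.152×2.14 + 45.217×1.77 = 285.49 + 51.685 + 80.034 = 417.21 W.
Ideal ⇒ P_in = P_out, so I_in = P_out/V_in = 417.21/220 = 1.90 A.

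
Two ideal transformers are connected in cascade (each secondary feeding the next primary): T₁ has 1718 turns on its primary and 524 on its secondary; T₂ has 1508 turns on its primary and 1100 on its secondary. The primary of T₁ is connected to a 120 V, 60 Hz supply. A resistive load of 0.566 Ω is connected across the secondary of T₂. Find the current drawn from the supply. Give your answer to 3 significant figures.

After T₁: V = 120.00 × 524/1718 = 36.601 V.
After T₂: V = 36.601 × 1100/1508 = 26.698 V.
I_load = 26.698/0.566 = 47.170 A, so P_out = 26.698 × 47.170 = 1259.3 W.
All ideal ⇒ P_in = P_out, so I_supply = 1259.3/120 = 10.5 A.

I_supply ≈ 10.5 A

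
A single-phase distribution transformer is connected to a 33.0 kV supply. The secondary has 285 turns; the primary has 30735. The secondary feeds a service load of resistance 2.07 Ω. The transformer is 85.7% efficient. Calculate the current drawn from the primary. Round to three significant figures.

V_s = 33000 × 285/30735 = 306.00 V.
I_s = V_s/R = 306.00/2.07 = 147.83 A.
P_out = V_s I_s = 306.00 × 147.83 = 45236 W.
P_in = P_out/η = 45236/0.857 = 52784 W.
I_p = P_in/V_p = 52784/33000 = 1.60 A.

I_p ≈ 1.60 A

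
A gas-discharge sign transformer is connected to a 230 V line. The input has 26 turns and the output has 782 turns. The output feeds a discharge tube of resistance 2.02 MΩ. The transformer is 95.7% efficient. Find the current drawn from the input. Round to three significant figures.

I_in ≈ 0.108 A

V_out = 230 × 782/26 = 6917.7 V.
I_out = V_out/R = 6917.7/(2.02×10^6) = 0.0034246 A.
P_out = V_out I_out = 6917.7 × 0.0034246 = 23.690 W.
P_in = P_out/η = 23.690/0.957 = 24.755 W.
I_in = P_in/V_in = 24.755/230 = 0.108 A.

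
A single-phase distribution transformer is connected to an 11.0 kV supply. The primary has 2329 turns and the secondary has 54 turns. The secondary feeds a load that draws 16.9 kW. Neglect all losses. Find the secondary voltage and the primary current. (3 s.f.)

V_s ≈ 255 V, I_p ≈ 1.54 A

V_s = V_p × N_s/N_p = 11000 × 54/2329 = 255.05 V.
I_s = P/V_s = 16900/255.05 = 66.263 A.
I_p = I_s × N_s/N_p = 66.263 × 54/2329 = 1.54 A.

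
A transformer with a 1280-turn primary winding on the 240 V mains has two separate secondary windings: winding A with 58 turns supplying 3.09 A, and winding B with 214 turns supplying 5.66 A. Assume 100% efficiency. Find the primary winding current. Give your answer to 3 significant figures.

I_p ≈ 1.09 A

V_A = 240 × 58/1280 = 10.875 V; V_B = 240 × 214/1280 = 40.125 V.
P_out = V_A I_A + V_B I_B = 10.875×3.09 + 40.125×5.66 = 33.604 + 227.11 = 260.71 W.
Ideal ⇒ P_in = P_out, so I_p = P_out/V_p = 260.71/240 = 1.09 A.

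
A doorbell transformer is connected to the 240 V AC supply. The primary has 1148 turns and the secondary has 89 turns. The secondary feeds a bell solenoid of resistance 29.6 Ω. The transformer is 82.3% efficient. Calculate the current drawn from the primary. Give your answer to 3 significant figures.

V_s = 240 × 89/1148 = 18.606 V.
I_s = V_s/R = 18.606/29.6 = 0.62859 A.
P_out = V_s I_s = 18.606 × 0.62859 = 11.696 W.
P_in = P_out/η = 11.696/0.823 = 14.211 W.
I_p = P_in/V_p = 14.211/240 = 0.0592 A.

I_p ≈ 0.0592 A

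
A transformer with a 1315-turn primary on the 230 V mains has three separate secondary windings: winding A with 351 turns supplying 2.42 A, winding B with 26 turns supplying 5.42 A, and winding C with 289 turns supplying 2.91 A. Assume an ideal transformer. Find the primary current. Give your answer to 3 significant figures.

V_A = 230 × 351/1315 = 61.392 V; V_B = 230 × 26/1315 = 4.5475 V; V_C = 230 × 289/1315 = 50.548 V.
P_out = V_A I_A + V_B I_B + V_C I_C = 61.392×2.42 + 4.5475×5.42 + 50.548×2.91 = 148.57 + 24.648 + 147.09 = 320.31 W.
Ideal ⇒ P_in = P_out, so I_p = P_out/V_p = 320.31/230 = 1.39 A.

I_p ≈ 1.39 A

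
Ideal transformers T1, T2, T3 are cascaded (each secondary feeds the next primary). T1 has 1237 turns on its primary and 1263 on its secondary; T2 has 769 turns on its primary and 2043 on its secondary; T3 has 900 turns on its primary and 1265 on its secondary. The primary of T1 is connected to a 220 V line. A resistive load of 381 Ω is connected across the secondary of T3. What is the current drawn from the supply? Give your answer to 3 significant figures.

After T1: V = 220.00 × 1263/1237 = 224.62 V.
After T2: V = 224.62 × 2043/769 = 596.76 V.
After T3: V = 596.76 × 1265/900 = 838.78 V.
I_load = 838.78/381 = 2.2015 A, so P_out = 838.78 × 2.2015 = 1846.6 W.
All ideal ⇒ P_in = P_out, so I_supply = 1846.6/220 = 8.39 A.

I_supply ≈ 8.39 A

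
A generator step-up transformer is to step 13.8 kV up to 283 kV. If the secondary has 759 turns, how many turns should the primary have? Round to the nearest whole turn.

N_p/N_s = V_p/V_s, so N_p = 759 × 13800/283000 = 37.0 ≈ 37 turns.

N_p = 37 turns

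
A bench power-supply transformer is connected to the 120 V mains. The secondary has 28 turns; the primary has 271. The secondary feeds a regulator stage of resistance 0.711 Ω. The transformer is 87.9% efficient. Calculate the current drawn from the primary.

I_p ≈ 2.05 A

V_s = 120 × 28/271 = 12.399 V.
I_s = V_s/R = 12.399/0.711 = 17.438 A.
P_out = V_s I_s = 12.399 × 17.438 = 216.21 W.
P_in = P_out/η = 216.21/0.879 = 245.97 W.
I_p = P_in/V_p = 245.97/120 = 2.05 A.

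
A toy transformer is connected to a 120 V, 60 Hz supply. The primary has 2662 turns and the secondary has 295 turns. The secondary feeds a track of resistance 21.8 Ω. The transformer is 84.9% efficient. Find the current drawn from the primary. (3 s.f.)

V_s = 120 × 295/2662 = 13.298 V.
I_s = V_s/R = 13.298/21.8 = 0.61001 A.
P_out = V_s I_s = 13.298 × 0.61001 = 8.1121 W.
P_in = P_out/η = 8.1121/0.849 = 9.5549 W.
I_p = P_in/V_p = 9.5549/120 = 0.0796 A.

I_p ≈ 0.0796 A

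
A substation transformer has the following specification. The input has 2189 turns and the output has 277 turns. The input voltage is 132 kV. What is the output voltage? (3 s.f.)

V_out/V_in = N_out/N_in, so V_out = 132000 × 277/2189 = 16700 V.

V_out ≈ 16700 V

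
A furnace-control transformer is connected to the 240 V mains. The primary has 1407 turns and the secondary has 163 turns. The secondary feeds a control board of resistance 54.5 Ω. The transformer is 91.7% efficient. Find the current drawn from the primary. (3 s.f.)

I_p ≈ 0.0645 A

V_s = 240 × 163/1407 = 27.804 V.
I_s = V_s/R = 27.804/54.5 = 0.51016 A.
P_out = V_s I_s = 27.804 × 0.51016 = 14.184 W.
P_in = P_out/η = 14.184/0.917 = 15.468 W.
I_p = P_in/V_p = 15.468/240 = 0.0645 A.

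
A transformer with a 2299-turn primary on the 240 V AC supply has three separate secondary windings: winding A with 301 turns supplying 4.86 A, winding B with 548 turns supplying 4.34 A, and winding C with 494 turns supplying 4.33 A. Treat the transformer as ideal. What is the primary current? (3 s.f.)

V_A = 240 × 301/2299 = 31.422 V; V_B = 240 × 548/2299 = 57.207 V; V_C = 240 × 494/2299 = 51.570 V.
P_out = V_A I_A + V_B I_B + V_C I_C = 31.422×4.86 + 57.207×4.34 + 51.570×4.33 = 152.71 + 248.28 + 223.30 = 624.29 W.
Ideal ⇒ P_in = P_out, so I_p = P_out/V_p = 624.29/240 = 2.60 A.

I_p ≈ 2.60 A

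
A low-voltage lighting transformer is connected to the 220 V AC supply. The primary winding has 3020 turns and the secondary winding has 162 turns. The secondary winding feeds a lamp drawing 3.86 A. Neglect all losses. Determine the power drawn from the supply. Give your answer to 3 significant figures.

P ≈ 45.6 W

I_p = I_s × N_s/N_p = 3.86 × 162/3020 = 0.20706 A.
P = V_p I_p = 220 × 0.20706 = 45.6 W.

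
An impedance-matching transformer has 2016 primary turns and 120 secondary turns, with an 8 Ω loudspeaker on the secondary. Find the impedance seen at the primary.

Z_p ≈ 2260 Ω

Z_p = (N_p/N_s)² × Z_s = (2016/120)² × 8 = 2260 Ω.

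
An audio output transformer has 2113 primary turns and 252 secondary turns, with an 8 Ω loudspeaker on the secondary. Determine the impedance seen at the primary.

Z_p ≈ 562 Ω

Z_p = (N_p/N_s)² × Z_s = (2113/252)² × 8 = 562 Ω.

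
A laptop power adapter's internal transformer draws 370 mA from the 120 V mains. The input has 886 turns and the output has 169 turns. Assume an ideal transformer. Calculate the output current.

I_out ≈ 1.94 A

I_out/I_in = N_in/N_out, so I_out = 0.370 × 886/169 = 1.94 A.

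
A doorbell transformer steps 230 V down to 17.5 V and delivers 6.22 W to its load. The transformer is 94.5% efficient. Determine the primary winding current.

I_p ≈ 0.0286 A

P_in = P_out/η = 6.22/0.945 = 6.5820 W.
I_p = P_in/V_p = 6.5820/230 = 0.0286 A.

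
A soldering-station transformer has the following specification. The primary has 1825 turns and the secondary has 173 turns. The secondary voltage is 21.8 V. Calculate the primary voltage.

V_p ≈ 230 V

V_p/V_s = N_p/N_s, so V_p = 21.8 × 1825/173 = 230 V.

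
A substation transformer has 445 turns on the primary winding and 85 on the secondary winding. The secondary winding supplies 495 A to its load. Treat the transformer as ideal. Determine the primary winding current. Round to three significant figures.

For an ideal transformer I_p/I_s = N_s/N_p, so I_p = 495 × 85/445 = 94.6 A.

I_p ≈ 94.6 A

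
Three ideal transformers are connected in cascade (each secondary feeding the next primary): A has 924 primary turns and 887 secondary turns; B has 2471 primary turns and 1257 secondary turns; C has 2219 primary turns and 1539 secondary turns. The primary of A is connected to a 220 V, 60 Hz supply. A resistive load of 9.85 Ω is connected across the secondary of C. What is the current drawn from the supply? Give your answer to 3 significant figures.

After A: V = 220.00 × 887/924 = 211.19 V.
After B: V = 211.19 × 1257/2471 = 107.43 V.
After C: V = 107.43 × 1539/2219 = 74.511 V.
I_load = 74.511/9.85 = 7.5645 A, so P_out = 74.511 × 7.5645 = 563.64 W.
All ideal ⇒ P_in = P_out, so I_supply = 563.64/220 = 2.56 A.

I_supply ≈ 2.56 A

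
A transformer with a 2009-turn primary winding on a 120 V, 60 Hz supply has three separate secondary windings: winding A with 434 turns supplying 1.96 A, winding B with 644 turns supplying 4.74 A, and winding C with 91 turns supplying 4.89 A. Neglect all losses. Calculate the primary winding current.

I_p ≈ 2.16 A

V_A = 120 × 434/2009 = 25.923 V; V_B = 120 × 644/2009 = 38.467 V; V_C = 120 × 91/2009 = 5.4355 V.
P_out = V_A I_A + V_B I_B + V_C I_C = 25.923×1.96 + 38.467×4.74 + 5.4355×4.89 = 50.810 + 182.33 + 26.580 = 259.72 W.
Ideal ⇒ P_in = P_out, so I_p = P_out/V_p = 259.72/120 = 2.16 A.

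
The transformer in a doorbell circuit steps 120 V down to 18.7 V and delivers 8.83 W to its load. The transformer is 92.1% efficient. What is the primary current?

I_p ≈ 0.0799 A

P_in = P_out/η = 8.83/0.921 = 9.5874 W.
I_p = P_in/V_p = 9.5874/120 = 0.0799 A.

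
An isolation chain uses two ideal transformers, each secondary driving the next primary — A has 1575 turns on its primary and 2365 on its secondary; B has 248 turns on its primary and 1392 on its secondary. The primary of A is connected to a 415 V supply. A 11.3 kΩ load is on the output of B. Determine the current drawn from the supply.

I_supply ≈ 2.61 A

Secondary of A: V = 415.00 × 2365/1575 = 623.16 V.
Secondary of B: V = 623.16 × 1392/248 = 3497.7 V.
I_load = 3497.7/11300 = 0.30953 A, so P_out = 3497.7 × 0.30953 = 1082.7 W.
All ideal ⇒ P_in = P_out, so I_supply = 1082.7/415 = 2.61 A.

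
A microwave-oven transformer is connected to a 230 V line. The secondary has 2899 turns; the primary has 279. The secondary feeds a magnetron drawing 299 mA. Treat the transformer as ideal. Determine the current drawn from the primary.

I_p ≈ 3.11 A

For an ideal transformer I_p N_p = I_s N_s, so I_p = 0.299 × 2899/279 = 3.11 A.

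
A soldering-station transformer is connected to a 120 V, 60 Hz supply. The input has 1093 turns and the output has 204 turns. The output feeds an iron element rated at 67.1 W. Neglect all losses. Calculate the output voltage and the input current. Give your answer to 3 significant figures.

V_out = V_in × N_out/N_in = 120 × 204/1093 = 22.397 V.
I_out = P/V_out = 67.1/22.397 = 2.9959 A.
I_in = I_out × N_out/N_in = 2.9959 × 204/1093 = 0.559 A.

V_out ≈ 22.4 V, I_in ≈ 0.559 A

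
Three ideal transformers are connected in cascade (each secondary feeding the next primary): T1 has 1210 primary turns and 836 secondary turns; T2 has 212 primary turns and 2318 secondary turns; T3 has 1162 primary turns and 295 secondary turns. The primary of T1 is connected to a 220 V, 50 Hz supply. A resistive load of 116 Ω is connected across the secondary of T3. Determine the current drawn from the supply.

I_supply ≈ 6.98 A

Secondary of T1: V = 220.00 × 836/1210 = 152.00 V.
Secondary of T2: V = 152.00 × 2318/212 = 1662.0 V.
Secondary of T3: V = 1662.0 × 295/1162 = 421.93 V.
I_load = 421.93/116 = 3.6373 A, so P_out = 421.93 × 3.6373 = 1534.7 W.
All ideal ⇒ P_in = P_out, so I_supply = 1534.7/220 = 6.98 A.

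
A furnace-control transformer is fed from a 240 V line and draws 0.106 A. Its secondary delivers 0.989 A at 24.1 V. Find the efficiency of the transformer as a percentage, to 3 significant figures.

P_in = 240 × 0.106 = 25.4400 W.
P_out = 24.1 × 0.989 = 23.8349 W.
η = P_out/P_in = 23.8349/25.4400 = 0.937.

η ≈ 93.7%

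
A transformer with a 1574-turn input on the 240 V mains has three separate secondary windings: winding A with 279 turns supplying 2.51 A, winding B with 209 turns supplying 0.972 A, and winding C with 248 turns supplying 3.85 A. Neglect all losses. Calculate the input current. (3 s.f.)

I_in ≈ 1.18 A

V_A = 240 × 279/1574 = 42.541 V; V_B = 240 × 209/1574 = 31.868 V; V_C = 240 × 248/1574 = 37.814 V.
P_out = V_A I_A + V_B I_B + V_C I_C = 42.541×2.51 + 31.868×0.972 + 37.814×3.85 = 106.78 + 30.976 + 145.59 = 283.34 W.
Ideal ⇒ P_in = P_out, so I_in = P_out/V_in = 283.34/240 = 1.18 A.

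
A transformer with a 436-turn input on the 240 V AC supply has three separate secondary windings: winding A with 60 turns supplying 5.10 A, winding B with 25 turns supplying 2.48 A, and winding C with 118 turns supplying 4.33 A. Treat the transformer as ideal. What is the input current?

V_A = 240 × 60/436 = 33.028 V; V_B = 240 × 25/436 = 13.761 V; V_C = 240 × 118/436 = 64.954 V.
P_out = V_A I_A + V_B I_B + V_C I_C = 33.028×5.10 + 13.761×2.48 + 64.954×4.33 = 168.44 + 34.128 + 281.25 = 483.82 W.
Ideal ⇒ P_in = P_out, so I_in = P_out/V_in = 483.82/240 = 2.02 A.

I_in ≈ 2.02 A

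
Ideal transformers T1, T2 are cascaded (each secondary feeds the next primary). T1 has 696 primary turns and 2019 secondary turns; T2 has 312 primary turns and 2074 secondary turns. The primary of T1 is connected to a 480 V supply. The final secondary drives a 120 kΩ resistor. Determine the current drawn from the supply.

I_supply ≈ 1.49 A

Secondary of T1: V = 480.00 × 2019/696 = 1392.4 V.
Secondary of T2: V = 1392.4 × 2074/312 = 9256.0 V.
I_load = 9256.0/120000 = 0.077133 A, so P_out = 9256.0 × 0.077133 = 713.94 W.
All ideal ⇒ P_in = P_out, so I_supply = 713.94/480 = 1.49 A.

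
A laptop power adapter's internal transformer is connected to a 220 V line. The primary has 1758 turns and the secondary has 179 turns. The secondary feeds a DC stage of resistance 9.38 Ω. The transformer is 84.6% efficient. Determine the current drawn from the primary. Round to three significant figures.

V_s = 220 × 179/1758 = 22.400 V.
I_s = V_s/R = 22.400/9.38 = 2.3881 A.
P_out = V_s I_s = 22.400 × 2.3881 = 53.495 W.
P_in = P_out/η = 53.495/0.846 = 63.233 W.
I_p = P_in/V_p = 63.233/220 = 0.287 A.

I_p ≈ 0.287 A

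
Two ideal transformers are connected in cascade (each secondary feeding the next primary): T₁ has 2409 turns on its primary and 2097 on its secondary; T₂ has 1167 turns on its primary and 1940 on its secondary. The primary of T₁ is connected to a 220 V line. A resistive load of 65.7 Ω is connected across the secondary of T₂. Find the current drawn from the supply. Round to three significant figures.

Secondary of T₁: V = 220.00 × 2097/2409 = 191.51 V.
Secondary of T₂: V = 191.51 × 1940/1167 = 318.36 V.
I_load = 318.36/65.7 = 4.8456 A, so P_out = 318.36 × 4.8456 = 1542.6 W.
All ideal ⇒ P_in = P_out, so I_supply = 1542.6/220 = 7.01 A.

I_supply ≈ 7.01 A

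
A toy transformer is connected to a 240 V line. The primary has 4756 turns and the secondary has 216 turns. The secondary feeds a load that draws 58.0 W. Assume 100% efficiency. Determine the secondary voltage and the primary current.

V_s ≈ 10.9 V, I_p ≈ 0.242 A

V_s = V_p × N_s/N_p = 240 × 216/4756 = 10.900 V.
I_s = P/V_s = 58.0/10.900 = 5.3211 A.
I_p = I_s × N_s/N_p = 5.3211 × 216/4756 = 0.242 A.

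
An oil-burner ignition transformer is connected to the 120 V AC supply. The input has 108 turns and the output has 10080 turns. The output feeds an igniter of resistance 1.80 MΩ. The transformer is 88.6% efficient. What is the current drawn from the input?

V_out = 120 × 10080/108 = 11200 V.
I_out = V_out/R = 11200/(1.80×10^6) = 0.0062222 A.
P_out = V_out I_out = 11200 × 0.0062222 = 69.689 W.
P_in = P_out/η = 69.689/0.886 = 78.656 W.
I_in = P_in/V_in = 78.656/120 = 0.655 A.

I_in ≈ 0.655 A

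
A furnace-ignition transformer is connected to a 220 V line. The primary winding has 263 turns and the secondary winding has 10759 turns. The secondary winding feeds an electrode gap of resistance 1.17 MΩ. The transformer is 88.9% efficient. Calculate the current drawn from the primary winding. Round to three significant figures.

I_p ≈ 0.354 A

V_s = 220 × 10759/263 = 8999.9 V.
I_s = V_s/R = 8999.9/(1.17×10^6) = 0.0076922 A.
P_out = V_s I_s = 8999.9 × 0.0076922 = 69.230 W.
P_in = P_out/η = 69.230/0.889 = 77.874 W.
I_p = P_in/V_p = 77.874/220 = 0.354 A.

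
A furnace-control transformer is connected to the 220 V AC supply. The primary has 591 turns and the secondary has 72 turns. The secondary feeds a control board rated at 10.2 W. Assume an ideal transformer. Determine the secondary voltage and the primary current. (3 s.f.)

V_s = V_p × N_s/N_p = 220 × 72/591 = 26.802 V.
I_s = P/V_s = 10.2/26.802 = 0.38057 A.
I_p = I_s × N_s/N_p = 0.38057 × 72/591 = 0.0464 A.

V_s ≈ 26.8 V, I_p ≈ 0.0464 A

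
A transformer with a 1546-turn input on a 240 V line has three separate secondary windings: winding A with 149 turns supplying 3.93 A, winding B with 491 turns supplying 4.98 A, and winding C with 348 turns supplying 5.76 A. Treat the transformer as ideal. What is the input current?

I_in ≈ 3.26 A

V_A = 240 × 149/1546 = 23.131 V; V_B = 240 × 491/1546 = 76.223 V; V_C = 240 × 348/1546 = 54.023 V.
P_out = V_A I_A + V_B I_B + V_C I_C = 23.131×3.93 + 76.223×4.98 + 54.023×5.76 = 90.903 + 379.59 + 311.17 = 781.67 W.
Ideal ⇒ P_in = P_out, so I_in = P_out/V_in = 781.67/240 = 3.26 A.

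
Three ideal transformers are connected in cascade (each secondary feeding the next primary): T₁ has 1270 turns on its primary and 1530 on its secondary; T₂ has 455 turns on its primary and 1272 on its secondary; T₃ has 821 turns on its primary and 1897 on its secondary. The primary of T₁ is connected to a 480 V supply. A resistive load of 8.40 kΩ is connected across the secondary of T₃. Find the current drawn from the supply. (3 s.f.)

After T₁: V = 480.00 × 1530/1270 = 578.27 V.
After T₂: V = 578.27 × 1272/455 = 1616.6 V.
After T₃: V = 1616.6 × 1897/821 = 3735.3 V.
I_load = 3735.3/8400 = 0.44468 A, so P_out = 3735.3 × 0.44468 = 1661.0 W.
All ideal ⇒ P_in = P_out, so I_supply = 1661.0/480 = 3.46 A.

I_supply ≈ 3.46 A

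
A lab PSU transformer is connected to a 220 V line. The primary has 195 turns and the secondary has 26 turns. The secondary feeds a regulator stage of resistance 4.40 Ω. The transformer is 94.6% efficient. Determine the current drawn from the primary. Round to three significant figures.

I_p ≈ 0.940 A

V_s = 220 × 26/195 = 29.333 V.
I_s = V_s/R = 29.333/4.40 = 6.6667 A.
P_out = V_s I_s = 29.333 × 6.6667 = 195.56 W.
P_in = P_out/η = 195.56/0.946 = 206.72 W.
I_p = P_in/V_p = 206.72/220 = 0.940 A.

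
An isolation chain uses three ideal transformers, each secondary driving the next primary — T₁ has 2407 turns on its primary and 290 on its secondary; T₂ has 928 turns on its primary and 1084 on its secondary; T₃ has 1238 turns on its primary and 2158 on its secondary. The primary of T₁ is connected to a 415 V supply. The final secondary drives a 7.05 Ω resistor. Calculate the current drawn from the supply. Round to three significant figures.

Secondary of T₁: V = 415.00 × 290/2407 = 50.000 V.
Secondary of T₂: V = 50.000 × 1084/928 = 58.405 V.
Secondary of T₃: V = 58.405 × 2158/1238 = 101.81 V.
I_load = 101.81/7.05 = 14.441 A, so P_out = 101.81 × 14.441 = 1470.2 W.
All ideal ⇒ P_in = P_out, so I_supply = 1470.2/415 = 3.54 A.

I_supply ≈ 3.54 A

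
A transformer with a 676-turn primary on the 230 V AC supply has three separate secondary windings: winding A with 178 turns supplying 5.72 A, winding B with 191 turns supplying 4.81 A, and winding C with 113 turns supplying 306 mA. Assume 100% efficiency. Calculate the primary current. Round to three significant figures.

V_A = 230 × 178/676 = 60.562 V; V_B = 230 × 191/676 = 64.985 V; V_C = 230 × 113/676 = 38.447 V.
P_out = V_A I_A + V_B I_B + V_C I_C = 60.562×5.72 + 64.985×4.81 + 38.447×0.306 = 346.42 + 312.58 + 11.765 = 670.76 W.
Ideal ⇒ P_in = P_out, so I_p = P_out/V_p = 670.76/230 = 2.92 A.

I_p ≈ 2.92 A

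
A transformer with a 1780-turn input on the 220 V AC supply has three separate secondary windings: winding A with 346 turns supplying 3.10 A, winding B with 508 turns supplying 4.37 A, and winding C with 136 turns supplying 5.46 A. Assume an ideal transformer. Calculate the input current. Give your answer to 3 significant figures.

V_A = 220 × 346/1780 = 42.764 V; V_B = 220 × 508/1780 = 62.787 V; V_C = 220 × 136/1780 = 16.809 V.
P_out = V_A I_A + V_B I_B + V_C I_C = 42.764×3.10 + 62.787×4.37 + 16.809×5.46 = 132.57 + 274.38 + 91.777 = 498.72 W.
Ideal ⇒ P_in = P_out, so I_in = P_out/V_in = 498.72/220 = 2.27 A.

I_in ≈ 2.27 A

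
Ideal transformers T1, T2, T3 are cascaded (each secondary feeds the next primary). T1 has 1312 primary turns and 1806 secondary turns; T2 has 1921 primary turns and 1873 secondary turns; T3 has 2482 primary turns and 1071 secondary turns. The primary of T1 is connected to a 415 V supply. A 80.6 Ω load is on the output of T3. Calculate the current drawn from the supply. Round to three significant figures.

I_supply ≈ 1.73 A

After T1: V = 415.00 × 1806/1312 = 571.26 V.
After T2: V = 571.26 × 1873/1921 = 556.98 V.
After T3: V = 556.98 × 1071/2482 = 240.34 V.
I_load = 240.34/80.6 = 2.9819 A, so P_out = 240.34 × 2.9819 = 716.68 W.
All ideal ⇒ P_in = P_out, so I_supply = 716.68/415 = 1.73 A.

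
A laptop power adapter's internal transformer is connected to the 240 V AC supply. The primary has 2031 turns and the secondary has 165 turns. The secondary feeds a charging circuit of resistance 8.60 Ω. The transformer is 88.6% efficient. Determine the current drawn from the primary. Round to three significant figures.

V_s = 240 × 165/2031 = 19.498 V.
I_s = V_s/R = 19.498/8.60 = 2.2672 A.
P_out = V_s I_s = 19.498 × 2.2672 = 44.205 W.
P_in = P_out/η = 44.205/0.886 = 49.893 W.
I_p = P_in/V_p = 49.893/240 = 0.208 A.

I_p ≈ 0.208 A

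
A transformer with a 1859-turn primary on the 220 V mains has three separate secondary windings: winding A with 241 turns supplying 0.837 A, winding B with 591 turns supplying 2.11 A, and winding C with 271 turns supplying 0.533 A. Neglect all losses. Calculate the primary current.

V_A = 220 × 241/1859 = 28.521 V; V_B = 220 × 591/1859 = 69.941 V; V_C = 220 × 271/1859 = 32.071 V.
P_out = V_A I_A + V_B I_B + V_C I_C = 28.521×0.837 + 69.941×2.11 + 32.071×0.533 = 23.872 + 147.58 + 17.094 = 188.54 W.
Ideal ⇒ P_in = P_out, so I_p = P_out/V_p = 188.54/220 = 0.857 A.

I_p ≈ 0.857 A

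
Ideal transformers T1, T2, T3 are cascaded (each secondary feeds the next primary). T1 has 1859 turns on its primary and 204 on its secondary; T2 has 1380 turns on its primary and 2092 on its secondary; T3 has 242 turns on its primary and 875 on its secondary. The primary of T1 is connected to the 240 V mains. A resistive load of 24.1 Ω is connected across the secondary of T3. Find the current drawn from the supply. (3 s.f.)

I_supply ≈ 3.60 A

Secondary of T1: V = 240.00 × 204/1859 = 26.337 V.
Secondary of T2: V = 26.337 × 2092/1380 = 39.925 V.
Secondary of T3: V = 39.925 × 875/242 = 144.36 V.
I_load = 144.36/24.1 = 5.9899 A, so P_out = 144.36 × 5.9899 = 864.68 W.
All ideal ⇒ P_in = P_out, so I_supply = 864.68/240 = 3.60 A.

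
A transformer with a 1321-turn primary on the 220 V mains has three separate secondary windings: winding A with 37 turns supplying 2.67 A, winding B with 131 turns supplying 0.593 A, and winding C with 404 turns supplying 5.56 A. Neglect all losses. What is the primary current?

I_p ≈ 1.83 A

V_A = 220 × 37/1321 = 6.1620 V; V_B = 220 × 131/1321 = 21.817 V; V_C = 220 × 404/1321 = 67.282 V.
P_out = V_A I_A + V_B I_B + V_C I_C = 6.1620×2.67 + 21.817×0.593 + 67.282×5.56 = 16.453 + 12.937 + 374.09 = 403.48 W.
Ideal ⇒ P_in = P_out, so I_p = P_out/V_p = 403.48/220 = 1.83 A.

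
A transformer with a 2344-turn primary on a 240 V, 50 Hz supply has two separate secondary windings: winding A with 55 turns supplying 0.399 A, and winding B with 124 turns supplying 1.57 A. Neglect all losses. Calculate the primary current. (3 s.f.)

V_A = 240 × 55/2344 = 5.6314 V; V_B = 240 × 124/2344 = 12.696 V.
P_out = V_A I_A + V_B I_B = 5.6314×0.399 + 12.696×1.57 = 2.2469 + 19.933 = 22.180 W.
Ideal ⇒ P_in = P_out, so I_p = P_out/V_p = 22.180/240 = 0.0924 A.

I_p ≈ 0.0924 A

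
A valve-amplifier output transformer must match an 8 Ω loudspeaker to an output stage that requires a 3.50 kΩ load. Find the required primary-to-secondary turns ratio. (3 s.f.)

Z_p/Z_s = (N_p/N_s)², so N_p/N_s = √(3500/8) = √438 = 20.9.

N_p/N_s ≈ 20.9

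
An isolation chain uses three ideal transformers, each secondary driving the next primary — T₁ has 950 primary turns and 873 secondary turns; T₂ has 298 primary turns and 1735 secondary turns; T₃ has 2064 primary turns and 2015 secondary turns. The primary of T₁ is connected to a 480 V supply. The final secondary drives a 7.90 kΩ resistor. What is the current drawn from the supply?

I_supply ≈ 1.66 A

Secondary of T₁: V = 480.00 × 873/950 = 441.09 V.
Secondary of T₂: V = 441.09 × 1735/298 = 2568.1 V.
Secondary of T₃: V = 2568.1 × 2015/2064 = 2507.2 V.
I_load = 2507.2/7900 = 0.31736 A, so P_out = 2507.2 × 0.31736 = 795.67 W.
All ideal ⇒ P_in = P_out, so I_supply = 795.67/480 = 1.66 A.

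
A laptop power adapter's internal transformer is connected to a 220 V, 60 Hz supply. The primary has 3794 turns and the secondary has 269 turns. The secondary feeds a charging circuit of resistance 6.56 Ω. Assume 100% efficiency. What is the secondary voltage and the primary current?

V_s = V_p × N_s/N_p = 220 × 269/3794 = 15.598 V.
I_s = V_s/R = 15.598/6.56 = 2.3778 A.
I_p = I_s × N_s/N_p = 2.3778 × 269/3794 = 0.169 A.

V_s ≈ 15.6 V, I_p ≈ 0.169 A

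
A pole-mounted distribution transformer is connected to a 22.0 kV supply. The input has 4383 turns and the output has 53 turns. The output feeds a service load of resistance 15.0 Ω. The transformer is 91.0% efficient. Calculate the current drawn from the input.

V_out = 22000 × 53/4383 = 266.03 V.
I_out = V_out/R = 266.03/15.0 = 17.735 A.
P_out = V_out I_out = 266.03 × 17.735 = 4718.1 W.
P_in = P_out/η = 4718.1/0.910 = 5184.7 W.
I_in = P_in/V_in = 5184.7/22000 = 0.236 A.

I_in ≈ 0.236 A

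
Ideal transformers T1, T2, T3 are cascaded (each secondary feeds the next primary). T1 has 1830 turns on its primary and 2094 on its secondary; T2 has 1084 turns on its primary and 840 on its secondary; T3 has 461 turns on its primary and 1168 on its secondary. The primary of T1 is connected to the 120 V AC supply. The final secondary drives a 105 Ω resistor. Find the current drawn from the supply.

Secondary of T1: V = 120.00 × 2094/1830 = 137.31 V.
Secondary of T2: V = 137.31 × 840/1084 = 106.40 V.
Secondary of T3: V = 106.40 × 1168/461 = 269.59 V.
I_load = 269.59/105 = 2.5675 A, so P_out = 269.59 × 2.5675 = 692.16 W.
All ideal ⇒ P_in = P_out, so I_supply = 692.16/120 = 5.77 A.

I_supply ≈ 5.77 A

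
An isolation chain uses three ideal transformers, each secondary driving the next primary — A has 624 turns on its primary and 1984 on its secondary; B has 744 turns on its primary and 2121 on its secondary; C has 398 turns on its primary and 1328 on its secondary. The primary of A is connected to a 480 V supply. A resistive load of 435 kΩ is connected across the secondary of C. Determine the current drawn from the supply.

I_supply ≈ 1.01 A

Secondary of A: V = 480.00 × 1984/624 = 1526.2 V.
Secondary of B: V = 1526.2 × 2121/744 = 4350.8 V.
Secondary of C: V = 4350.8 × 1328/398 = 14517 V.
I_load = 14517/435000 = 0.033373 A, so P_out = 14517 × 0.033373 = 484.48 W.
All ideal ⇒ P_in = P_out, so I_supply = 484.48/480 = 1.01 A.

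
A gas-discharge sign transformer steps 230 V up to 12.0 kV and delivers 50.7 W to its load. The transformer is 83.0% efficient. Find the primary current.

I_p ≈ 0.266 A

P_in = P_out/η = 50.7/0.830 = 61.084 W.
I_p = P_in/V_p = 61.084/230 = 0.266 A.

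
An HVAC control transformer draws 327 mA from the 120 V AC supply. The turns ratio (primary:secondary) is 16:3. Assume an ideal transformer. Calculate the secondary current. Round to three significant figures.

I_s ≈ 1.74 A

I_s/I_p = N_p/N_s, so I_s = 0.327 × 16/3 = 1.74 A.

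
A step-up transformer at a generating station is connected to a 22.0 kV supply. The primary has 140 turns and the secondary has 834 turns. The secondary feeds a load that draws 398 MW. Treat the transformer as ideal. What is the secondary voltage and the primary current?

V_s ≈ 131000 V, I_p ≈ 18100 A

V_s = V_p × N_s/N_p = 22000 × 834/140 = 131060 V.
I_s = P/V_s = 3.98×10^8/131060 = 3036.8 A.
I_p = I_s × N_s/N_p = 3036.8 × 834/140 = 18100 A.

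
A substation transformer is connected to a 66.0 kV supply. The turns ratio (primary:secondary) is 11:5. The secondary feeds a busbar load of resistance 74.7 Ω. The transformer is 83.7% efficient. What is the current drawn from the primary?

V_s = 66000 × 5/11 = 30000 V.
I_s = V_s/R = 30000/74.7 = 401.61 A.
P_out = V_s I_s = 30000 × 401.61 = 1.2048×10^7 W.
P_in = P_out/η = 1.2048×10^7/0.837 = 1.4394×10^7 W.
I_p = P_in/V_p = 1.4394×10^7/66000 = 218 A.

I_p ≈ 218 A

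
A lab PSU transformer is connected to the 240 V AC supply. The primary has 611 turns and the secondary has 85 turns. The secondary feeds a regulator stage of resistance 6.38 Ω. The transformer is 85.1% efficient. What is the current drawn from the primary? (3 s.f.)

V_s = 240 × 85/611 = 33.388 V.
I_s = V_s/R = 33.388/6.38 = 5.2332 A.
P_out = V_s I_s = 33.388 × 5.2332 = 174.73 W.
P_in = P_out/η = 174.73/0.851 = 205.32 W.
I_p = P_in/V_p = 205.32/240 = 0.855 A.

I_p ≈ 0.855 A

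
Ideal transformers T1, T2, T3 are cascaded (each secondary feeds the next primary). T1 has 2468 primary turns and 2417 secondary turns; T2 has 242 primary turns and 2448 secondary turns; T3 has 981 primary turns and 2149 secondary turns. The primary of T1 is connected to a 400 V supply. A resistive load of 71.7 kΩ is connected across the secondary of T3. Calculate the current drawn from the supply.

Secondary of T1: V = 400.00 × 2417/2468 = 391.73 V.
Secondary of T2: V = 391.73 × 2448/242 = 3962.7 V.
Secondary of T3: V = 3962.7 × 2149/981 = 8680.7 V.
I_load = 8680.7/71700 = 0.12107 A, so P_out = 8680.7 × 0.12107 = 1051.0 W.
All ideal ⇒ P_in = P_out, so I_supply = 1051.0/400 = 2.63 A.

I_supply ≈ 2.63 A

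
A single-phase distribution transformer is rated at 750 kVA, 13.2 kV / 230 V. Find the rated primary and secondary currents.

I_p ≈ 56.8 A, I_s ≈ 3260 A

I_p = S/V_p = 750000/13200 = 56.8 A.
I_s = S/V_s = 750000/230 = 3260 A.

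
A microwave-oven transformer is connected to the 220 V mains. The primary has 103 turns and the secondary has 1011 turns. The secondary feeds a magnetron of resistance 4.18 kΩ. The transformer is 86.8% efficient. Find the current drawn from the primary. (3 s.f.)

I_p ≈ 5.84 A

V_s = 220 × 1011/103 = 2159.4 V.
I_s = V_s/R = 2159.4/4180 = 0.51661 A.
P_out = V_s I_s = 2159.4 × 0.51661 = 1115.6 W.
P_in = P_out/η = 1115.6/0.868 = 1285.2 W.
I_p = P_in/V_p = 1285.2/220 = 5.84 A.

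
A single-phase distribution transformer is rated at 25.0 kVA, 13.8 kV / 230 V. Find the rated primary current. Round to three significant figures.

I_p ≈ 1.81 A

I_p = S/V_p = 25000/13800 = 1.81 A.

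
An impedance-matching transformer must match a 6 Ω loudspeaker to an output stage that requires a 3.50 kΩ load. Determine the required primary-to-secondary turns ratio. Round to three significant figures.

Z_p/Z_s = (N_p/N_s)², so N_p/N_s = √(3500/6) = √583 = 24.2.

N_p/N_s ≈ 24.2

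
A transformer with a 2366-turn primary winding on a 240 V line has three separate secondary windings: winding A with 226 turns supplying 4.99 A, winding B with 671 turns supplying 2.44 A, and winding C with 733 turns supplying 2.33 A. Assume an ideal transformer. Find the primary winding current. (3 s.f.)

I_p ≈ 1.89 A

V_A = 240 × 226/2366 = 22.925 V; V_B = 240 × 671/2366 = 68.064 V; V_C = 240 × 733/2366 = 74.353 V.
P_out = V_A I_A + V_B I_B + V_C I_C = 22.925×4.99 + 68.064×2.44 + 74.353×2.33 = 114.39 + 166.08 + 173.24 = 453.71 W.
Ideal ⇒ P_in = P_out, so I_p = P_out/V_p = 453.71/240 = 1.89 A.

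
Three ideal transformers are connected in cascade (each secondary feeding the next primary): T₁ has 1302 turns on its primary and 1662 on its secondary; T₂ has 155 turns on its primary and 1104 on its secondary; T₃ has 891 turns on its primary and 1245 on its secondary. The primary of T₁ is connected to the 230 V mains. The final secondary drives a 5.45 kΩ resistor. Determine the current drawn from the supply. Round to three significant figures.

I_supply ≈ 6.81 A

After T₁: V = 230.00 × 1662/1302 = 293.59 V.
After T₂: V = 293.59 × 1104/155 = 2091.2 V.
After T₃: V = 2091.2 × 1245/891 = 2922.0 V.
I_load = 2922.0/5450 = 0.53614 A, so P_out = 2922.0 × 0.53614 = 1566.6 W.
All ideal ⇒ P_in = P_out, so I_supply = 1566.6/230 = 6.81 A.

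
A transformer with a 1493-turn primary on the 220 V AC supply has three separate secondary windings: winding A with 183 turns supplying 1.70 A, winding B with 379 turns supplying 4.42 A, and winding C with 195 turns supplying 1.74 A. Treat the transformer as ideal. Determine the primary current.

I_p ≈ 1.56 A

V_A = 220 × 183/1493 = 26.966 V; V_B = 220 × 379/1493 = 55.847 V; V_C = 220 × 195/1493 = 28.734 V.
P_out = V_A I_A + V_B I_B + V_C I_C = 26.966×1.70 + 55.847×4.42 + 28.734×1.74 = 45.842 + 246.85 + 49.997 = 342.68 W.
Ideal ⇒ P_in = P_out, so I_p = P_out/V_p = 342.68/220 = 1.56 A.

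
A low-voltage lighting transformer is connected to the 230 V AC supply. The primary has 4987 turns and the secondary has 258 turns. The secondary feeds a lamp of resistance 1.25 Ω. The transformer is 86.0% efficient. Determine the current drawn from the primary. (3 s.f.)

V_s = 230 × 258/4987 = 11.899 V.
I_s = V_s/R = 11.899/1.25 = 9.5191 A.
P_out = V_s I_s = 11.899 × 9.5191 = 113.27 W.
P_in = P_out/η = 113.27/0.860 = 131.71 W.
I_p = P_in/V_p = 131.71/230 = 0.573 A.

I_p ≈ 0.573 A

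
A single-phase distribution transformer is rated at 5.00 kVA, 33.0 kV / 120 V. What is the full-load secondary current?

I_s ≈ 41.7 A

I_s = S/V_s = 5000/120 = 41.7 A.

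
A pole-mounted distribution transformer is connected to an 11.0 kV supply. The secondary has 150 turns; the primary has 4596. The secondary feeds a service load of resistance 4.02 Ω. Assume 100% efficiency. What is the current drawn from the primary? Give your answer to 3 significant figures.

I_p ≈ 2.91 A

V_s = V_p × N_s/N_p = 11000 × 150/4596 = 359.01 V.
I_s = V_s/R = 359.01/4.02 = 89.305 A.
For an ideal transformer I_p N_p = I_s N_s, so I_p = 89.305 × 150/4596 = 2.91 A.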